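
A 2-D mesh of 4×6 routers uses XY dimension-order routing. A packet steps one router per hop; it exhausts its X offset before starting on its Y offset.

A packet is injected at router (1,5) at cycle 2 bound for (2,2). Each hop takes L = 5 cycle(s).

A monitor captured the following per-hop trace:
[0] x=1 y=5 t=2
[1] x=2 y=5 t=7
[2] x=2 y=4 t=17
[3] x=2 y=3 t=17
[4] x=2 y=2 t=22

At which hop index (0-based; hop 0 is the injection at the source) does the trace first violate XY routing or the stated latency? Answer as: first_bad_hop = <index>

first_bad_hop = 2

hop 1: step (+1,+0), +5 cyc — ok
hop 2: step (+0,-1), +10 cyc — BAD: Δcyc=10≠L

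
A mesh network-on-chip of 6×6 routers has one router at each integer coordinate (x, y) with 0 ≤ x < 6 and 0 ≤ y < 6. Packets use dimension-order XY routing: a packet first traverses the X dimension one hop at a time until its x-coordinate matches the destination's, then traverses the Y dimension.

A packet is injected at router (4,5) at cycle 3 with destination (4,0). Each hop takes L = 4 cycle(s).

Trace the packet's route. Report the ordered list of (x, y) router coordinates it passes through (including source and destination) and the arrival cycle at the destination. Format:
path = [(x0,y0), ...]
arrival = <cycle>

path = [(4,5), (4,4), (4,3), (4,2), (4,1), (4,0)]
arrival = 23

#0 — 4,5 | c3
#1 — 4,4 | c7 | S
#2 — 4,3 | c11 | S
#3 — 4,2 | c15 | S
#4 — 4,1 | c19 | S
#5 — 4,0 | c23 | S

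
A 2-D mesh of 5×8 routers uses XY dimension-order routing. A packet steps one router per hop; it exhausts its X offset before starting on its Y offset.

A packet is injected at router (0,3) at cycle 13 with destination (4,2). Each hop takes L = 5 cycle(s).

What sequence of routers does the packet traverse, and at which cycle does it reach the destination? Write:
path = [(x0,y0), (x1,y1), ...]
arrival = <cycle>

path = [(0,3), (1,3), (2,3), (3,3), (4,3), (4,2)]
arrival = 38

t=13: at (0,3)
t=18: at (1,3) after E
t=23: at (2,3) after E
t=28: at (3,3) after E
t=33: at (4,3) after E
t=38: at (4,2) after S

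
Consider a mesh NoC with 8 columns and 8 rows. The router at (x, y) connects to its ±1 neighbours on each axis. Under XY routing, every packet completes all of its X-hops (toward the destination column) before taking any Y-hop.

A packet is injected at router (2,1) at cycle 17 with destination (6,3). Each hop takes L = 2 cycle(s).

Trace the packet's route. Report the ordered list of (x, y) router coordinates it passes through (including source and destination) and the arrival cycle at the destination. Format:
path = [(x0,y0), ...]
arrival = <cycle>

src (2,1)  cyc=17
E→(3,1)  cyc=19
E→(4,1)  cyc=21
E→(5,1)  cyc=23
E→(6,1)  cyc=25
N→(6,2)  cyc=27
N→(6,3)  cyc=29

path = [(2,1), (3,1), (4,1), (5,1), (6,1), (6,2), (6,3)]
arrival = 29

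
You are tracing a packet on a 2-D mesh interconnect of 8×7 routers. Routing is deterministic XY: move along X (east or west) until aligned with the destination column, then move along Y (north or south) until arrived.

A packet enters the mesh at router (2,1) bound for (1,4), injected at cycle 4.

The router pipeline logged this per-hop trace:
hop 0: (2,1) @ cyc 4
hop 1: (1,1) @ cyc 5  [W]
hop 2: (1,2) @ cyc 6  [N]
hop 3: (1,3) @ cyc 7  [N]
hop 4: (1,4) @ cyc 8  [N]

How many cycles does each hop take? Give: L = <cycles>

Δcyc across hop 0→1: 5 − 4 = 1.
Per-hop latency L = Δcyc = 1.

L = 1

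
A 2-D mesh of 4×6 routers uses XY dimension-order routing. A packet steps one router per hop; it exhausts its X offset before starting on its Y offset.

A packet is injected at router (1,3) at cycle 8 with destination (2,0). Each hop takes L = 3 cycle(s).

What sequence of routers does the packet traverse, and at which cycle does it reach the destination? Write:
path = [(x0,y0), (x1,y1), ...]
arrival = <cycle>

path = [(1,3), (2,3), (2,2), (2,1), (2,0)]
arrival = 20

hop 0: (1,3) @ cyc 8
hop 1: (2,3) @ cyc 11  [E]
hop 2: (2,2) @ cyc 14  [S]
hop 3: (2,1) @ cyc 17  [S]
hop 4: (2,0) @ cyc 20  [S]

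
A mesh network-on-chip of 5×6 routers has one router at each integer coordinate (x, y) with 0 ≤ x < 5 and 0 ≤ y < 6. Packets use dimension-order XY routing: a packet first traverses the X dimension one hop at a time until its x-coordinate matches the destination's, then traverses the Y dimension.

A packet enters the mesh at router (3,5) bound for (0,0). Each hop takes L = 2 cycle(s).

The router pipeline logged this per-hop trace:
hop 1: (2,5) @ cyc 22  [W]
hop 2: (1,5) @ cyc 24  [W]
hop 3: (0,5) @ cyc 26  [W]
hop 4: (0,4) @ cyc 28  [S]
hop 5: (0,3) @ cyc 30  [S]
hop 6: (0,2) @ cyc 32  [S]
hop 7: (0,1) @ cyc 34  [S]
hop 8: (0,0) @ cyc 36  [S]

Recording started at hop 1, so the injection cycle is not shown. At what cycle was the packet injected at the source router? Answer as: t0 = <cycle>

Hop 1 reached at cycle 22; hop k is at t0 + k·L.
So t0 = 22 − 1·2 = 20.

t0 = 20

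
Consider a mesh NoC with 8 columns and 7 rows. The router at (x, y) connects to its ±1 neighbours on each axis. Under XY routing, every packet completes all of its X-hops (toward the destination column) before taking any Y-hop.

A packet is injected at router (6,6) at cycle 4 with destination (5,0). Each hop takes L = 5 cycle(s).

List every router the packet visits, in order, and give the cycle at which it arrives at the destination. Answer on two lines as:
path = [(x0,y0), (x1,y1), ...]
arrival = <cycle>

path = [(6,6), (5,6), (5,5), (5,4), (5,3), (5,2), (5,1), (5,0)]
arrival = 39

t=4: at (6,6)
t=9: at (5,6) after W
t=14: at (5,5) after S
t=19: at (5,4) after S
t=24: at (5,3) after S
t=29: at (5,2) after S
t=34: at (5,1) after S
t=39: at (5,0) after S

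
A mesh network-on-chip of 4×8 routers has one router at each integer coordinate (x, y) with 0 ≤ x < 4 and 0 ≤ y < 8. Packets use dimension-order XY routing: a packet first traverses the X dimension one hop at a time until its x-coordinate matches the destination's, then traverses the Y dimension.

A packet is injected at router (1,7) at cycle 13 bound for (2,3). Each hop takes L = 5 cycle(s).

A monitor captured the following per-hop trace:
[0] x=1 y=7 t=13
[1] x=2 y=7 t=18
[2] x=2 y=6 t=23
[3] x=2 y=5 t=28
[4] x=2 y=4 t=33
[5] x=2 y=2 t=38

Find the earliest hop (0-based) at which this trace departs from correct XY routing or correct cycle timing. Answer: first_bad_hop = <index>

first_bad_hop = 5

[1] (+1,+0) / 5c ⇒ ok
[2] (+0,-1) / 5c ⇒ ok
[3] (+0,-1) / 5c ⇒ ok
[4] (+0,-1) / 5c ⇒ ok
[5] (+0,-2) / 5c ⇒ BAD: non-unit step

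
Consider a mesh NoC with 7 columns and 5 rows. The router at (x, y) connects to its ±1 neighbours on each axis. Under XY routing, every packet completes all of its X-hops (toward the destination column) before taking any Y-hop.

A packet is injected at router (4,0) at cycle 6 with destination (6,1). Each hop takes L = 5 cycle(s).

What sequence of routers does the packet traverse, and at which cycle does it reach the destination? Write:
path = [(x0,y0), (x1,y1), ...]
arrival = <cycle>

#0 — 4,0 | c6
#1 — 5,0 | c11 | E
#2 — 6,0 | c16 | E
#3 — 6,1 | c21 | N

path = [(4,0), (5,0), (6,0), (6,1)]
arrival = 21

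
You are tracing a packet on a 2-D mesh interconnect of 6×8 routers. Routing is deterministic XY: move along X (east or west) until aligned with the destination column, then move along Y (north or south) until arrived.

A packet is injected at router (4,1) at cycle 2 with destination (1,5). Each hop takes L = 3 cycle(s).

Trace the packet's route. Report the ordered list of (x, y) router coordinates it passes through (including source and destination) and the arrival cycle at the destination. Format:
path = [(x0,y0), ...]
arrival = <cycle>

path = [(4,1), (3,1), (2,1), (1,1), (1,2), (1,3), (1,4), (1,5)]
arrival = 23

t=2: at (4,1)
t=5: at (3,1) after W
t=8: at (2,1) after W
t=11: at (1,1) after W
t=14: at (1,2) after N
t=17: at (1,3) after N
t=20: at (1,4) after N
t=23: at (1,5) after N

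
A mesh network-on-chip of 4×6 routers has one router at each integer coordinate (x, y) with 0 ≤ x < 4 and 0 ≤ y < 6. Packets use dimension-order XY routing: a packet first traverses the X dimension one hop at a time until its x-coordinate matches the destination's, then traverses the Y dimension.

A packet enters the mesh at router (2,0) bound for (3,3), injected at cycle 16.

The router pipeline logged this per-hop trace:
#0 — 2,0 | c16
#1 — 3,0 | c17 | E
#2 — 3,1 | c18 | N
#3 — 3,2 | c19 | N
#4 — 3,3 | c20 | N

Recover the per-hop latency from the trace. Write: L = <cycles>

L = 1

Between hops 0 and 1 the cycle counter advances 17 − 16 = 1.
Per-hop latency L = Δcyc = 1.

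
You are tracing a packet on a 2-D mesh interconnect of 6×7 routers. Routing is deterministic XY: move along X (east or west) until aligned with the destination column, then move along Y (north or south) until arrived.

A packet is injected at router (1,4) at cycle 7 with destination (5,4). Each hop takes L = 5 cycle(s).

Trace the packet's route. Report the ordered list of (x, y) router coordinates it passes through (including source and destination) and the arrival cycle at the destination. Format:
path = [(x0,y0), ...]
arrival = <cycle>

path = [(1,4), (2,4), (3,4), (4,4), (5,4)]
arrival = 27

t=7: at (1,4)
t=12: at (2,4) after E
t=17: at (3,4) after E
t=22: at (4,4) after E
t=27: at (5,4) after E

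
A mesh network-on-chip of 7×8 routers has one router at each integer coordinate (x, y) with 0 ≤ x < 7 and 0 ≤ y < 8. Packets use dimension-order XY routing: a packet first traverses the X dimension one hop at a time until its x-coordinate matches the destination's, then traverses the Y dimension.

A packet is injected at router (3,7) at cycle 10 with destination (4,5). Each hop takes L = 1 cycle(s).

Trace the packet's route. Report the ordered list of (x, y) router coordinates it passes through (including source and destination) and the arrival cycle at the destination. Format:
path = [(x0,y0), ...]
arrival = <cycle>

src (3,7)  cyc=10
E→(4,7)  cyc=11
S→(4,6)  cyc=12
S→(4,5)  cyc=13

path = [(3,7), (4,7), (4,6), (4,5)]
arrival = 13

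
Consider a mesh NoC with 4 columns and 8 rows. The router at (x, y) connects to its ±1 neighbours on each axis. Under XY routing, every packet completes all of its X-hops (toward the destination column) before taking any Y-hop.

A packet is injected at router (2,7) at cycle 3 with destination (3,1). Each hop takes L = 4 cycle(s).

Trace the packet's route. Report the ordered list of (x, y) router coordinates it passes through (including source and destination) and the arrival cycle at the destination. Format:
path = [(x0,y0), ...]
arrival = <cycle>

path = [(2,7), (3,7), (3,6), (3,5), (3,4), (3,3), (3,2), (3,1)]
arrival = 31

[0] x=2 y=7 t=3
[1] x=3 y=7 t=7 →E
[2] x=3 y=6 t=11 →S
[3] x=3 y=5 t=15 →S
[4] x=3 y=4 t=19 →S
[5] x=3 y=3 t=23 →S
[6] x=3 y=2 t=27 →S
[7] x=3 y=1 t=31 →S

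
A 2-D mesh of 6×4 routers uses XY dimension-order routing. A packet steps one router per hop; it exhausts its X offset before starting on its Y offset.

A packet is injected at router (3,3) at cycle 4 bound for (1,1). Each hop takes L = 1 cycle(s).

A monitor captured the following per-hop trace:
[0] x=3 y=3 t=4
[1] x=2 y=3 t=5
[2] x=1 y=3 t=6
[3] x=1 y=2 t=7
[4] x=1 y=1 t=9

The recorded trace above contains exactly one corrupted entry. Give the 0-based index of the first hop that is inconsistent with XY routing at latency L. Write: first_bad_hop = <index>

  1: Δx=-1 Δy=+0 Δt=1 [ok]
  2: Δx=-1 Δy=+0 Δt=1 [ok]
  3: Δx=+0 Δy=-1 Δt=1 [ok]
  4: Δx=+0 Δy=-1 Δt=2 [BAD: Δcyc=2≠L]

first_bad_hop = 4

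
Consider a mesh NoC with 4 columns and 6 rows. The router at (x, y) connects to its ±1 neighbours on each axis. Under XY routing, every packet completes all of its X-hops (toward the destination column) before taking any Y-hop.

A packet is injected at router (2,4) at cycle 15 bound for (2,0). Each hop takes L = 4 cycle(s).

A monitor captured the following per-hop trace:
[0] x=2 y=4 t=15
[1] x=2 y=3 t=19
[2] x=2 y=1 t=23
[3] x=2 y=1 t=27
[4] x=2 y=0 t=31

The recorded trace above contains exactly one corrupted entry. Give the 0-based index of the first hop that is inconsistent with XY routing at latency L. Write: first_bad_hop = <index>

first_bad_hop = 2

hop 1: step (+0,-1), +4 cyc — ok
hop 2: step (+0,-2), +4 cyc — BAD: non-unit step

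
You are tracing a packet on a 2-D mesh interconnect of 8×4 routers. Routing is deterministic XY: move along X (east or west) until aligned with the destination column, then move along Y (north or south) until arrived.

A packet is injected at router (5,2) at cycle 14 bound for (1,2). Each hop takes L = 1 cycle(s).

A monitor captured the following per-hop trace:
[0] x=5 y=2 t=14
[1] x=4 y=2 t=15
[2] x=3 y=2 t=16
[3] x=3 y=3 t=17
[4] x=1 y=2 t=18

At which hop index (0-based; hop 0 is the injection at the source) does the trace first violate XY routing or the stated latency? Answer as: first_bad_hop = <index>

first_bad_hop = 3

[1] (-1,+0) / 1c ⇒ ok
[2] (-1,+0) / 1c ⇒ ok
[3] (+0,+1) / 1c ⇒ BAD: Y-move but x=3≠1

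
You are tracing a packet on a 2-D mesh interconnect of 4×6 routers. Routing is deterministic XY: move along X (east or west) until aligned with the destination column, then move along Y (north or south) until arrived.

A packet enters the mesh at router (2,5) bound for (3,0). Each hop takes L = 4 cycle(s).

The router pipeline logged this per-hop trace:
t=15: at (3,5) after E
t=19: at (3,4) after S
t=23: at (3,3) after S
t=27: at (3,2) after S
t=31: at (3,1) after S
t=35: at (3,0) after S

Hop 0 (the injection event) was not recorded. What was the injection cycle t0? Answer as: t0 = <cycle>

t0 = 11

The first recorded entry is hop 1 at cycle 15.
Subtract one hop: t0 = 15 − 4 = 11.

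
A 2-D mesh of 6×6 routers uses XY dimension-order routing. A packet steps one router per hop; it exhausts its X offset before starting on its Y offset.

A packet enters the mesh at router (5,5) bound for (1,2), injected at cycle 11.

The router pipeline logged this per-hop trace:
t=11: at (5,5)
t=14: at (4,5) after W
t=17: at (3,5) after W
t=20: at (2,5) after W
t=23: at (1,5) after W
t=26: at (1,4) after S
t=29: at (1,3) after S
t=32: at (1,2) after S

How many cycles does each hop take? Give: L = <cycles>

L = 3

Δcyc across hop 0→1: 14 − 11 = 3.
That increment is L by definition: L = 3.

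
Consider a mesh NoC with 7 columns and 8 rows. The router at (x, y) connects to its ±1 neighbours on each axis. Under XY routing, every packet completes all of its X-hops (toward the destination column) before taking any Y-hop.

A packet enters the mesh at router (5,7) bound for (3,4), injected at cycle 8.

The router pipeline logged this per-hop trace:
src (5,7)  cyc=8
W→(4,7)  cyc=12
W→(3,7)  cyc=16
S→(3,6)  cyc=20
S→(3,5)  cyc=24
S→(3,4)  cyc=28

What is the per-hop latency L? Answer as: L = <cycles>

L = 4

Between hops 0 and 1 the cycle counter advances 12 − 8 = 4.
Per-hop latency L = Δcyc = 4.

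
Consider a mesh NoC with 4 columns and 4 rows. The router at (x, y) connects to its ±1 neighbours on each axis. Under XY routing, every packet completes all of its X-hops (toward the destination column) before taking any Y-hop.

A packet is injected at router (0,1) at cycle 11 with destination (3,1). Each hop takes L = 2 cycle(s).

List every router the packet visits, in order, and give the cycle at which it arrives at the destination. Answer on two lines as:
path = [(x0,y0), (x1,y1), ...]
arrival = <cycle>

path = [(0,1), (1,1), (2,1), (3,1)]
arrival = 17

  0. router=(0,1) cycle=11 (inject)
  1. router=(1,1) cycle=13 dir=E
  2. router=(2,1) cycle=15 dir=E
  3. router=(3,1) cycle=17 dir=E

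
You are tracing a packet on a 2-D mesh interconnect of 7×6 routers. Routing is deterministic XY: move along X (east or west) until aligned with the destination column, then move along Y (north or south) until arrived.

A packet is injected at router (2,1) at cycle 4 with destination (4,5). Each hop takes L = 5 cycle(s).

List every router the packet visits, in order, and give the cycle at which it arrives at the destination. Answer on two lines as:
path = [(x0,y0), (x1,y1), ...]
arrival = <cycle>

[0] x=2 y=1 t=4
[1] x=3 y=1 t=9 →E
[2] x=4 y=1 t=14 →E
[3] x=4 y=2 t=19 →N
[4] x=4 y=3 t=24 →N
[5] x=4 y=4 t=29 →N
[6] x=4 y=5 t=34 →N

path = [(2,1), (3,1), (4,1), (4,2), (4,3), (4,4), (4,5)]
arrival = 34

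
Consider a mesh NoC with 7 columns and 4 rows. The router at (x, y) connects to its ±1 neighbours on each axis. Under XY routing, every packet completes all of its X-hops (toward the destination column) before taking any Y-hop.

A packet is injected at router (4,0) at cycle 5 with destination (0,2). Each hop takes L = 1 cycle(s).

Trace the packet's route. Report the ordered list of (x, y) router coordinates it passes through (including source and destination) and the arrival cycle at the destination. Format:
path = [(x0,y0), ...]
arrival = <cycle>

[0] x=4 y=0 t=5
[1] x=3 y=0 t=6 →W
[2] x=2 y=0 t=7 →W
[3] x=1 y=0 t=8 →W
[4] x=0 y=0 t=9 →W
[5] x=0 y=1 t=10 →N
[6] x=0 y=2 t=11 →N

path = [(4,0), (3,0), (2,0), (1,0), (0,0), (0,1), (0,2)]
arrival = 11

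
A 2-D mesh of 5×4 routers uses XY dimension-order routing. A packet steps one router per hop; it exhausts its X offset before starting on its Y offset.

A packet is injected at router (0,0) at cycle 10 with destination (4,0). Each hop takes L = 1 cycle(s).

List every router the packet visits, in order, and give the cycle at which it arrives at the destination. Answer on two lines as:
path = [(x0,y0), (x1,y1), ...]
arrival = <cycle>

path = [(0,0), (1,0), (2,0), (3,0), (4,0)]
arrival = 14

t=10: at (0,0)
t=11: at (1,0) after E
t=12: at (2,0) after E
t=13: at (3,0) after E
t=14: at (4,0) after E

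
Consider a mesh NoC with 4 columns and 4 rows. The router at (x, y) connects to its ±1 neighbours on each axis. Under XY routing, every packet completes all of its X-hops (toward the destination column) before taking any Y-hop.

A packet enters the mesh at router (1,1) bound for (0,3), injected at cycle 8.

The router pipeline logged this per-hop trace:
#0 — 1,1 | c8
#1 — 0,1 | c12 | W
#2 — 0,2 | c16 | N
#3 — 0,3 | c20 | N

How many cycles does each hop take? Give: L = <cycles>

Δcyc across hop 0→1: 12 − 8 = 4.
Per-hop latency L = Δcyc = 4.

L = 4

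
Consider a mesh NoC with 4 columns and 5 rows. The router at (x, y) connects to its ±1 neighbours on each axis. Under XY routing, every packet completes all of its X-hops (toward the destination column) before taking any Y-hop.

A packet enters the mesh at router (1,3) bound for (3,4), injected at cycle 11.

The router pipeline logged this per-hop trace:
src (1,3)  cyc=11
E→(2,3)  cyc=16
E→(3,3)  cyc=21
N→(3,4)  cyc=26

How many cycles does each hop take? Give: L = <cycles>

Between hops 0 and 1 the cycle counter advances 16 − 11 = 5.
That increment is L by definition: L = 5.

L = 5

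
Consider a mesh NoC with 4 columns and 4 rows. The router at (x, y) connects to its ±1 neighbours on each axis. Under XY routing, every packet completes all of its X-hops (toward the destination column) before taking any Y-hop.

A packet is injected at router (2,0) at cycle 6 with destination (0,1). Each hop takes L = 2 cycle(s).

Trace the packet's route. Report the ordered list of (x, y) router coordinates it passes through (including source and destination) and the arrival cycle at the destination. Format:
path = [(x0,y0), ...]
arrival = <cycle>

#0 — 2,0 | c6
#1 — 1,0 | c8 | W
#2 — 0,0 | c10 | W
#3 — 0,1 | c12 | N

path = [(2,0), (1,0), (0,0), (0,1)]
arrival = 12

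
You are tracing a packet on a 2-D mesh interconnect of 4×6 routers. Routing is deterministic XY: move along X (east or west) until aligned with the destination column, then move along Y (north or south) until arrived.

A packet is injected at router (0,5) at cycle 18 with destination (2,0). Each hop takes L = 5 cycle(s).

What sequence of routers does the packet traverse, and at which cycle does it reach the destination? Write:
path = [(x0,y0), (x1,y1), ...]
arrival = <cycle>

#0 — 0,5 | c18
#1 — 1,5 | c23 | E
#2 — 2,5 | c28 | E
#3 — 2,4 | c33 | S
#4 — 2,3 | c38 | S
#5 — 2,2 | c43 | S
#6 — 2,1 | c48 | S
#7 — 2,0 | c53 | S

path = [(0,5), (1,5), (2,5), (2,4), (2,3), (2,2), (2,1), (2,0)]
arrival = 53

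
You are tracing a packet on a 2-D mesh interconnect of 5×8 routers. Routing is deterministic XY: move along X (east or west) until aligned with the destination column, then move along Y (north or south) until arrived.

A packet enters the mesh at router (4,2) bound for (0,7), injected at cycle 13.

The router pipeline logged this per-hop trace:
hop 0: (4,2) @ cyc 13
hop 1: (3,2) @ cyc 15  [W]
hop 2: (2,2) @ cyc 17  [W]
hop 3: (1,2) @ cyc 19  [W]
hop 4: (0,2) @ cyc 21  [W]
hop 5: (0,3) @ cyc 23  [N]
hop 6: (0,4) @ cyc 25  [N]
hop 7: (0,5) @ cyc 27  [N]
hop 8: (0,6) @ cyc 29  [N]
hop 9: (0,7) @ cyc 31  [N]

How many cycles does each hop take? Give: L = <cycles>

L = 2

Between hops 0 and 1 the cycle counter advances 15 − 13 = 2.
That increment is L by definition: L = 2.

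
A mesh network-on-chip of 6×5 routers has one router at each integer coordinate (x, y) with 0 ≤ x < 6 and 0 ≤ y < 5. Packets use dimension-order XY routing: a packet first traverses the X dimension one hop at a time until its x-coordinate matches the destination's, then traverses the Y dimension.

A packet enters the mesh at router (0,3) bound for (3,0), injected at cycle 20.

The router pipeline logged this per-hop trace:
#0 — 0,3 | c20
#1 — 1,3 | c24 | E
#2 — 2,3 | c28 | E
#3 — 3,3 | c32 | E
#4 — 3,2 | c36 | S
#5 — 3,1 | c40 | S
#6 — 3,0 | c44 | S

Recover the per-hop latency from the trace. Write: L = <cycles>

cyc[1] − cyc[0] = 24 − 20 = 4.
One hop costs L cycles, so L = 4.

L = 4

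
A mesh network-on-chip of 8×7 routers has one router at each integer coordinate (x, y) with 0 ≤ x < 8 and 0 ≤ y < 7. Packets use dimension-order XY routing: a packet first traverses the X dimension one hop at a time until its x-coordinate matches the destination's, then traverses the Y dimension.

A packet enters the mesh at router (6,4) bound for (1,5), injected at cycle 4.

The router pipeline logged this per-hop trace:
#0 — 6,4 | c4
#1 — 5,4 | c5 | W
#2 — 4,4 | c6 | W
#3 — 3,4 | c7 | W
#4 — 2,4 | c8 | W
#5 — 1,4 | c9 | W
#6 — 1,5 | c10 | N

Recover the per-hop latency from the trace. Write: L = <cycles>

L = 1

From hop 0 (4) to hop 1 (5): +1 cycles.
One hop costs L cycles, so L = 1.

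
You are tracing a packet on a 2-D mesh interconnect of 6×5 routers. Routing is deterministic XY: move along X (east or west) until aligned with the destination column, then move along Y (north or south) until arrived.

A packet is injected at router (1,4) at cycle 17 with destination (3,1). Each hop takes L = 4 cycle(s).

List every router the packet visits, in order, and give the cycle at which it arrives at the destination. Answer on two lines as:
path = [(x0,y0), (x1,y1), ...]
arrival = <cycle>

#0 — 1,4 | c17
#1 — 2,4 | c21 | E
#2 — 3,4 | c25 | E
#3 — 3,3 | c29 | S
#4 — 3,2 | c33 | S
#5 — 3,1 | c37 | S

path = [(1,4), (2,4), (3,4), (3,3), (3,2), (3,1)]
arrival = 37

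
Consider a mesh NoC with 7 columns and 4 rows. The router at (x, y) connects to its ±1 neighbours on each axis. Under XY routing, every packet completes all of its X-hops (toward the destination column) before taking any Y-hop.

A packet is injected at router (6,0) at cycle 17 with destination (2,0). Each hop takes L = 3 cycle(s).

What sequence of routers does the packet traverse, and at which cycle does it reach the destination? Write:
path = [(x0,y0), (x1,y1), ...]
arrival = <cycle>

path = [(6,0), (5,0), (4,0), (3,0), (2,0)]
arrival = 29

hop 0: (6,0) @ cyc 17
hop 1: (5,0) @ cyc 20  [W]
hop 2: (4,0) @ cyc 23  [W]
hop 3: (3,0) @ cyc 26  [W]
hop 4: (2,0) @ cyc 29  [W]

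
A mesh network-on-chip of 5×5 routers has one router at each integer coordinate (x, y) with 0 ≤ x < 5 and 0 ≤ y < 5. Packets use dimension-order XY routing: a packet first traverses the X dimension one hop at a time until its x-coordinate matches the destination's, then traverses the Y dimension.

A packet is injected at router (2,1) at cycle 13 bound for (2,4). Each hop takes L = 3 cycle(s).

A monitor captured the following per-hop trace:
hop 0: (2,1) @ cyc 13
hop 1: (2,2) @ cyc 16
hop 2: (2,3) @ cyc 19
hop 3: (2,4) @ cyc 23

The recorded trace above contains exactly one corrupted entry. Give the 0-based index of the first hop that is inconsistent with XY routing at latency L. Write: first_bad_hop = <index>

hop 1: step (+0,+1), +3 cyc — ok
hop 2: step (+0,+1), +3 cyc — ok
hop 3: step (+0,+1), +4 cyc — BAD: Δcyc=4≠L

first_bad_hop = 3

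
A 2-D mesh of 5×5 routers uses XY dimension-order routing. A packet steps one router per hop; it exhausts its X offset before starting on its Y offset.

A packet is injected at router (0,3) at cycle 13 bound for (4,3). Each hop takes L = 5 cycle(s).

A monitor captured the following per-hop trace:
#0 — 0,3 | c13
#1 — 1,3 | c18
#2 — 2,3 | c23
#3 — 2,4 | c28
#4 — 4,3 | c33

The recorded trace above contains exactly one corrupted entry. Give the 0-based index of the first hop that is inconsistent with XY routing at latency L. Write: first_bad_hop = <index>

check 1→ d=(1,0) cyc+5: ok
check 2→ d=(1,0) cyc+5: ok
check 3→ d=(0,1) cyc+5: BAD: Y-move but x=2≠4

first_bad_hop = 3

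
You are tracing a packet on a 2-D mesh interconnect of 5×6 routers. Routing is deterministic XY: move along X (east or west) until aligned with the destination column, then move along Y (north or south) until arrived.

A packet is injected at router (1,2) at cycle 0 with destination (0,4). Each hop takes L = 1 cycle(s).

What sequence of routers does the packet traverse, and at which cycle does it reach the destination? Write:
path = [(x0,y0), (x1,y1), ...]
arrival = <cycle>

path = [(1,2), (0,2), (0,3), (0,4)]
arrival = 3

src (1,2)  cyc=0
W→(0,2)  cyc=1
N→(0,3)  cyc=2
N→(0,4)  cyc=3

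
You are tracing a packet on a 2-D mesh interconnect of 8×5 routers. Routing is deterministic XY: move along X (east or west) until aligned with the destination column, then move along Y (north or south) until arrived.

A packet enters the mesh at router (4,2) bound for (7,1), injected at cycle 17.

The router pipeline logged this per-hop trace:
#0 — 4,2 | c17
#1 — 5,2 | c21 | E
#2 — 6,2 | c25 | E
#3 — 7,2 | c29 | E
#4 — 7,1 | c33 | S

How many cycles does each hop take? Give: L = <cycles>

From hop 0 (17) to hop 1 (21): +4 cycles.
One hop costs L cycles, so L = 4.

L = 4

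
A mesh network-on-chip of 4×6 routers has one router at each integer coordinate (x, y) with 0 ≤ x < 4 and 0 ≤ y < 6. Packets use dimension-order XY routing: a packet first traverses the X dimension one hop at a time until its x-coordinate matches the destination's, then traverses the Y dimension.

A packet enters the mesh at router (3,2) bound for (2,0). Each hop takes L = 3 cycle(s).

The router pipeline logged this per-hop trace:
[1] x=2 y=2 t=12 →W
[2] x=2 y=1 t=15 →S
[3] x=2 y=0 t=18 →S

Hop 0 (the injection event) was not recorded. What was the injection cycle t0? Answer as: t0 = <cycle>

t0 = 9

The first recorded entry is hop 1 at cycle 12.
t0 = cyc[1] − L = 12 − 3 = 9.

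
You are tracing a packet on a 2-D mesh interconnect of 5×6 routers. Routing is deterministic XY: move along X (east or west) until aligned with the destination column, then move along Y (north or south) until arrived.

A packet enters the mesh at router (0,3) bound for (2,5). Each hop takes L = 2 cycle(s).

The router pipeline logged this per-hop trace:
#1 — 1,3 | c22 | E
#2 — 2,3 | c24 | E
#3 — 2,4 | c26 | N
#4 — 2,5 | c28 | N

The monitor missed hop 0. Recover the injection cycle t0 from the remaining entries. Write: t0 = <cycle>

t0 = 20

cyc[1] = 22 and cyc[k] = t0 + k·L for every k.
So t0 = 22 − 1·2 = 20.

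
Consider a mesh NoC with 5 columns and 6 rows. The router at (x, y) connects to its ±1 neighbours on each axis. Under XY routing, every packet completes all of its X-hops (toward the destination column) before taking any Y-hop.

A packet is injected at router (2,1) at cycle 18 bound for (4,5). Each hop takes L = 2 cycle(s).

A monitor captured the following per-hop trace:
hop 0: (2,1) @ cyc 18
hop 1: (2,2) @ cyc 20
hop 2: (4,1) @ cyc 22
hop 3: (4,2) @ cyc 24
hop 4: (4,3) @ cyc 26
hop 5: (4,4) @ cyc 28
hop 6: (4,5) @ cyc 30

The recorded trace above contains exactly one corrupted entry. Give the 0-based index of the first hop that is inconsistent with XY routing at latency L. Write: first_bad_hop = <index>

first_bad_hop = 1

[1] (+0,+1) / 2c ⇒ BAD: Y-move but x=2≠4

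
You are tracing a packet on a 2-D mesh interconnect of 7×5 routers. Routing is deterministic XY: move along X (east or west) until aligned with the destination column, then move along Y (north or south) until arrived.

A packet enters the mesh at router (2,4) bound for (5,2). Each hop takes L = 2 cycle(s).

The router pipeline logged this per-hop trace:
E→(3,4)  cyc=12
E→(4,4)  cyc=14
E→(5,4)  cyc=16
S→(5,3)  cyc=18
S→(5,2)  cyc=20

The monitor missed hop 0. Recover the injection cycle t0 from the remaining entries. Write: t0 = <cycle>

t0 = 10

Hop 1 reached at cycle 12; hop k is at t0 + k·L.
Therefore t0 = 12 − L = 10.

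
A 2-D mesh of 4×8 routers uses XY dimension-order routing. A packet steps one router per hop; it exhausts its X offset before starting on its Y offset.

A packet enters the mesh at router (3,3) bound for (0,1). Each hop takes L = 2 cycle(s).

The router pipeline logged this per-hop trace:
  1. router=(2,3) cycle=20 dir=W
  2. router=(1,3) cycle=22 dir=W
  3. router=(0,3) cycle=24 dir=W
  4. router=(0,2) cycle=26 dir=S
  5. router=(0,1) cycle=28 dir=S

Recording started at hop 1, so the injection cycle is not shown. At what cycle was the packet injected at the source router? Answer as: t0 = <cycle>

t0 = 18

At hop 1 the cycle is 20; in general cyc_k = t0 + kL.
So t0 = 20 − 1·2 = 18.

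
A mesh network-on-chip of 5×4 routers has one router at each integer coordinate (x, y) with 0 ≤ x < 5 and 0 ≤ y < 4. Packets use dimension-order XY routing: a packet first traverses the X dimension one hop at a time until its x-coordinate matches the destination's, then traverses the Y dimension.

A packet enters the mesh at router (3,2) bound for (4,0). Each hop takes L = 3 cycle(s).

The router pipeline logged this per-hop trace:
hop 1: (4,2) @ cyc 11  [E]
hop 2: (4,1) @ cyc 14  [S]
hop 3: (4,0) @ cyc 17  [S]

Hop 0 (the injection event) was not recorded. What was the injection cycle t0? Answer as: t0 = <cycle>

t0 = 8

cyc[1] = 11 and cyc[k] = t0 + k·L for every k.
So t0 = 11 − 1·3 = 8.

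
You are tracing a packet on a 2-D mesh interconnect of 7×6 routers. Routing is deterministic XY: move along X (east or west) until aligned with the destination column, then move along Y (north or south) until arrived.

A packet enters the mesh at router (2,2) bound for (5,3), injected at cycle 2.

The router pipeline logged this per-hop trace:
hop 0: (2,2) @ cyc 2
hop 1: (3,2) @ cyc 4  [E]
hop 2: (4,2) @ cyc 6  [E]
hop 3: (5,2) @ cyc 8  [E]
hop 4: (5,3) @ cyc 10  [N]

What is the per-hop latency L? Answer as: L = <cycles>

From hop 0 (2) to hop 1 (4): +2 cycles.
Each hop adds L, hence L = 2.

L = 2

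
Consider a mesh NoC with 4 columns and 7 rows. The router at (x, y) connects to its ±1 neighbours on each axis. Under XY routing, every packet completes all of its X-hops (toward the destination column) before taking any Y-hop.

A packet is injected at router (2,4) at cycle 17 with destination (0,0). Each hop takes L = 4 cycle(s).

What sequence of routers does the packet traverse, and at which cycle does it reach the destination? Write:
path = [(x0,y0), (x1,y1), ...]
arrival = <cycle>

path = [(2,4), (1,4), (0,4), (0,3), (0,2), (0,1), (0,0)]
arrival = 41

  0. router=(2,4) cycle=17 (inject)
  1. router=(1,4) cycle=21 dir=W
  2. router=(0,4) cycle=25 dir=W
  3. router=(0,3) cycle=29 dir=S
  4. router=(0,2) cycle=33 dir=S
  5. router=(0,1) cycle=37 dir=S
  6. router=(0,0) cycle=41 dir=S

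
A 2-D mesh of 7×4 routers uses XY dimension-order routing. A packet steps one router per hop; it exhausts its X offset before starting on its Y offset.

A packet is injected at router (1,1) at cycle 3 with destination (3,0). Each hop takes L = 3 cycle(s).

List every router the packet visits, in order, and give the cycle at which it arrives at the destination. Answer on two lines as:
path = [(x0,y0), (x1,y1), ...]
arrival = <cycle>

path = [(1,1), (2,1), (3,1), (3,0)]
arrival = 12

hop 0: (1,1) @ cyc 3
hop 1: (2,1) @ cyc 6  [E]
hop 2: (3,1) @ cyc 9  [E]
hop 3: (3,0) @ cyc 12  [S]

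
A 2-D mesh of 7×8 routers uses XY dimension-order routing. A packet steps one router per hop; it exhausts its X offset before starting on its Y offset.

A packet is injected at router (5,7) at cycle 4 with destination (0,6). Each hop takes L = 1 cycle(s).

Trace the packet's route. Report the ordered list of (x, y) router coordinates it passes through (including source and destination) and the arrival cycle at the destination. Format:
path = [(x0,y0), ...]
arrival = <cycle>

path = [(5,7), (4,7), (3,7), (2,7), (1,7), (0,7), (0,6)]
arrival = 10

src (5,7)  cyc=4
W→(4,7)  cyc=5
W→(3,7)  cyc=6
W→(2,7)  cyc=7
W→(1,7)  cyc=8
W→(0,7)  cyc=9
S→(0,6)  cyc=10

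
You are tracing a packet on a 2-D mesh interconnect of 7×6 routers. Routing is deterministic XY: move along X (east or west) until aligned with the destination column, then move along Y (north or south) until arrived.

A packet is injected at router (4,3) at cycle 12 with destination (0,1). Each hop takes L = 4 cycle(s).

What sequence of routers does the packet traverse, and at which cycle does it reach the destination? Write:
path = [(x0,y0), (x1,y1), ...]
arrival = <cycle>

path = [(4,3), (3,3), (2,3), (1,3), (0,3), (0,2), (0,1)]
arrival = 36

#0 — 4,3 | c12
#1 — 3,3 | c16 | W
#2 — 2,3 | c20 | W
#3 — 1,3 | c24 | W
#4 — 0,3 | c28 | W
#5 — 0,2 | c32 | S
#6 — 0,1 | c36 | S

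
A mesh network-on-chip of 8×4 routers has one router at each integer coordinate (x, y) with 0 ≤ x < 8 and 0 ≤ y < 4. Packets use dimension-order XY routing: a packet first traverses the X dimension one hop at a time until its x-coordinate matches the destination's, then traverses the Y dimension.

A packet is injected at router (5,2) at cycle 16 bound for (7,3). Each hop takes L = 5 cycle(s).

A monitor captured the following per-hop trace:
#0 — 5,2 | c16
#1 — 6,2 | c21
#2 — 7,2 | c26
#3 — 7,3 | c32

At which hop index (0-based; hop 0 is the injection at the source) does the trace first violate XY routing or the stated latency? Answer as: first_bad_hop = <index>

first_bad_hop = 3

check 1→ d=(1,0) cyc+5: ok
check 2→ d=(1,0) cyc+5: ok
check 3→ d=(0,1) cyc+6: BAD: Δcyc=6≠L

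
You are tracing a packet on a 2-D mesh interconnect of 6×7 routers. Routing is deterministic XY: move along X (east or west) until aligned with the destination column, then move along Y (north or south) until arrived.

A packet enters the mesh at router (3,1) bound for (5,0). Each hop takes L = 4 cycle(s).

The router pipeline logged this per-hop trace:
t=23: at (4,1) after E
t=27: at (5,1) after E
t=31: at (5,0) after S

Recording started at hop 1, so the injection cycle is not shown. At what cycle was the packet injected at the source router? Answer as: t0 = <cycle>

t0 = 19

cyc[1] = 23 and cyc[k] = t0 + k·L for every k.
t0 = cyc[1] − L = 23 − 4 = 19.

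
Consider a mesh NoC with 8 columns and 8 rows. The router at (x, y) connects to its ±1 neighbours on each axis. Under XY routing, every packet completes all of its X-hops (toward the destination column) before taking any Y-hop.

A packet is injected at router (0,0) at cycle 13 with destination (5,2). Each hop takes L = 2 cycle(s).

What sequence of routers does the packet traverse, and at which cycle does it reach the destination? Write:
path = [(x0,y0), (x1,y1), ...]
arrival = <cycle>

#0 — 0,0 | c13
#1 — 1,0 | c15 | E
#2 — 2,0 | c17 | E
#3 — 3,0 | c19 | E
#4 — 4,0 | c21 | E
#5 — 5,0 | c23 | E
#6 — 5,1 | c25 | N
#7 — 5,2 | c27 | N

path = [(0,0), (1,0), (2,0), (3,0), (4,0), (5,0), (5,1), (5,2)]
arrival = 27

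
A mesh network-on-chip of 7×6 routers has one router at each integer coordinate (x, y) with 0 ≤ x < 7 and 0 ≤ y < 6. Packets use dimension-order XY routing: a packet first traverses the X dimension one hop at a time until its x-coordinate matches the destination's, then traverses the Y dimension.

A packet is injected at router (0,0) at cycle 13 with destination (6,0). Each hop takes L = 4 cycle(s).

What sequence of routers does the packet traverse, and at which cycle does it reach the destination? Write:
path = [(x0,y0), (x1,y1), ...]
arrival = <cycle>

path = [(0,0), (1,0), (2,0), (3,0), (4,0), (5,0), (6,0)]
arrival = 37

#0 — 0,0 | c13
#1 — 1,0 | c17 | E
#2 — 2,0 | c21 | E
#3 — 3,0 | c25 | E
#4 — 4,0 | c29 | E
#5 — 5,0 | c33 | E
#6 — 6,0 | c37 | E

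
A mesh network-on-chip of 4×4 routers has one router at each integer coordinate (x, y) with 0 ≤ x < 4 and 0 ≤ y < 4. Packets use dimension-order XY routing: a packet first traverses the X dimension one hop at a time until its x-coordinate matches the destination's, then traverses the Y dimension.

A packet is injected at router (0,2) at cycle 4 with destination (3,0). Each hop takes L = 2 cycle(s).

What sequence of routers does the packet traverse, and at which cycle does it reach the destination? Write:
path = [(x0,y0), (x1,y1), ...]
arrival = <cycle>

hop 0: (0,2) @ cyc 4
hop 1: (1,2) @ cyc 6  [E]
hop 2: (2,2) @ cyc 8  [E]
hop 3: (3,2) @ cyc 10  [E]
hop 4: (3,1) @ cyc 12  [S]
hop 5: (3,0) @ cyc 14  [S]

path = [(0,2), (1,2), (2,2), (3,2), (3,1), (3,0)]
arrival = 14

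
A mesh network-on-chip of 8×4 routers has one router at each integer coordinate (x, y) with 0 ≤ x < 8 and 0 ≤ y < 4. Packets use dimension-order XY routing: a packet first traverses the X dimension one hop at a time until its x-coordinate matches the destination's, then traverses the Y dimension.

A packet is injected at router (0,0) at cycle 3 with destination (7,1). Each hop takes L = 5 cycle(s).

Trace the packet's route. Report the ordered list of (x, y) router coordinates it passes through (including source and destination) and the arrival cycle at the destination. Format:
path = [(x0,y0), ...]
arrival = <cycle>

[0] x=0 y=0 t=3
[1] x=1 y=0 t=8 →E
[2] x=2 y=0 t=13 →E
[3] x=3 y=0 t=18 →E
[4] x=4 y=0 t=23 →E
[5] x=5 y=0 t=28 →E
[6] x=6 y=0 t=33 →E
[7] x=7 y=0 t=38 →E
[8] x=7 y=1 t=43 →N

path = [(0,0), (1,0), (2,0), (3,0), (4,0), (5,0), (6,0), (7,0), (7,1)]
arrival = 43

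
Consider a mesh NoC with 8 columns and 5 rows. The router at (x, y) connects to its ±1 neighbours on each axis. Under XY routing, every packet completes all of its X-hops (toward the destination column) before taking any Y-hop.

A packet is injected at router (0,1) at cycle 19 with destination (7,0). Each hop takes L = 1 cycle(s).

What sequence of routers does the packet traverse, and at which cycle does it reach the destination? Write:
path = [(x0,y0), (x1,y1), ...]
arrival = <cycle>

t=19: at (0,1)
t=20: at (1,1) after E
t=21: at (2,1) after E
t=22: at (3,1) after E
t=23: at (4,1) after E
t=24: at (5,1) after E
t=25: at (6,1) after E
t=26: at (7,1) after E
t=27: at (7,0) after S

path = [(0,1), (1,1), (2,1), (3,1), (4,1), (5,1), (6,1), (7,1), (7,0)]
arrival = 27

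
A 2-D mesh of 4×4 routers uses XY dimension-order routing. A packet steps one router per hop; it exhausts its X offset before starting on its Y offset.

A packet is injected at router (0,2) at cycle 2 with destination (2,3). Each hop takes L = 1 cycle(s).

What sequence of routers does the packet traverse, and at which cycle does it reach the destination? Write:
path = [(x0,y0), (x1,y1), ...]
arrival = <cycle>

path = [(0,2), (1,2), (2,2), (2,3)]
arrival = 5

  0. router=(0,2) cycle=2 (inject)
  1. router=(1,2) cycle=3 dir=E
  2. router=(2,2) cycle=4 dir=E
  3. router=(2,3) cycle=5 dir=N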